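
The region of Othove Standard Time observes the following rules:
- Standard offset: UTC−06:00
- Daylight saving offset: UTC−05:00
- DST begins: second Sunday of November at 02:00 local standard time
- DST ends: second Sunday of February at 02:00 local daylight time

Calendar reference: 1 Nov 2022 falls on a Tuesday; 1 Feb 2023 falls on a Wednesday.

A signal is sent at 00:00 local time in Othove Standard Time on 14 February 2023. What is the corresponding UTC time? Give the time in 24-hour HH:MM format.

06:00

1 November 2022 is a Tuesday, so the first Sunday is November 6 and the second is November 13.
1 February 2023 is a Wednesday, so the first Sunday is February 5 and the second is February 12.
Daylight saving runs 13 November 2022 – 12 February 2023; 14 February 2023 is outside that window, so Othove Standard Time is on standard time at UTC−06:00.
00:00 local + 6h = 06:00 UTC.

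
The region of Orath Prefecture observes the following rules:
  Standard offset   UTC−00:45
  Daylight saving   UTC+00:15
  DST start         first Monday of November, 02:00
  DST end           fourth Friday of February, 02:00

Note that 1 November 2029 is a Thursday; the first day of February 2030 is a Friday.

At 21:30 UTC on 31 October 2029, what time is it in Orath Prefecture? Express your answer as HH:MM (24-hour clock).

20:45

1 November 2029 is a Thursday, so the first Monday is November 5.
1 February 2030 is a Friday, so the first Friday is February 1 and the fourth is February 22.
At the standard offset (UTC−00:45), 21:30 UTC − 0h45m = 20:45 Orath Prefecture standard time.
The standard-time date in Orath Prefecture, 31 October 2029, does not fall between 5 November 2029 and 22 February 2030, so daylight saving is not in effect and Orath Prefecture is at UTC−00:45.
21:30 UTC − 0h45m = 20:45 local.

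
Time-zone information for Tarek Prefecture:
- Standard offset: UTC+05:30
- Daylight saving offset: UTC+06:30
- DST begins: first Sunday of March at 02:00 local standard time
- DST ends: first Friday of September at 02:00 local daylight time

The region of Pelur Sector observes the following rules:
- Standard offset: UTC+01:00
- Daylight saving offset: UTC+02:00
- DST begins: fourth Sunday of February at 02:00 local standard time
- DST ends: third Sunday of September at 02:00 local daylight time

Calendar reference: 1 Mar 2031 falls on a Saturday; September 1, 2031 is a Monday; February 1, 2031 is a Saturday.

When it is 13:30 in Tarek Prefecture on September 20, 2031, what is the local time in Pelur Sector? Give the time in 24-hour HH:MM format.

1 March 2031 is a Saturday, so the first Sunday is March 2.
1 September 2031 is a Monday, so the first Friday is September 5.
September 20, 2031 does not fall between 2 March and 5 September, so daylight saving is not in effect and Tarek Prefecture is at UTC+05:30.
13:30 Tarek Prefecture − 5h30m = 08:00 UTC.
1 February 2031 is a Saturday, so the first Sunday is February 2 and the fourth is February 23.
1 September 2031 is a Monday, so the first Sunday is September 7 and the third is September 21.
At the standard offset (UTC+01:00), 08:00 UTC + 1h = 09:00 Pelur Sector standard time.
Daylight saving runs 23 February – 21 September; the standard-time date in Pelur Sector, September 20, 2031, is inside that window, so Pelur Sector is at UTC+02:00.
08:00 UTC + 2h = 10:00 Pelur Sector.

10:00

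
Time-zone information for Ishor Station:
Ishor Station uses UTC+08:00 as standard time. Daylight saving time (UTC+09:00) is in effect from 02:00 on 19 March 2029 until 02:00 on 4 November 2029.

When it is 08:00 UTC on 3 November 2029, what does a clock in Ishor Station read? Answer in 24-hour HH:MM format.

At the standard offset (UTC+08:00), 08:00 UTC + 8h = 16:00 Ishor Station standard time.
The standard-time date in Ishor Station, 3 November 2029, falls between 19 March and 4 November, so daylight saving is in effect and Ishor Station is at UTC+09:00.
08:00 UTC + 9h = 17:00 local.

17:00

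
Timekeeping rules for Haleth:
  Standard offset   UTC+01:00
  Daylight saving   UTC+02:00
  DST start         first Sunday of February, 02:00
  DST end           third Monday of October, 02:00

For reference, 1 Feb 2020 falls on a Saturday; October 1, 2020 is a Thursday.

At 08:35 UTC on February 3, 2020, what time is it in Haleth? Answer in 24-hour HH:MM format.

1 February 2020 is a Saturday, so the first Sunday is February 2.
1 October 2020 is a Thursday, so the first Monday is October 5 and the third is October 19.
At the standard offset (UTC+01:00), 08:35 UTC + 1h = 09:35 Haleth standard time.
The standard-time date in Haleth, February 3, 2020, lies within the daylight-saving period (2 February – 19 October), so Haleth is on daylight time, UTC+02:00.
08:35 UTC + 2h = 10:35 local.

10:35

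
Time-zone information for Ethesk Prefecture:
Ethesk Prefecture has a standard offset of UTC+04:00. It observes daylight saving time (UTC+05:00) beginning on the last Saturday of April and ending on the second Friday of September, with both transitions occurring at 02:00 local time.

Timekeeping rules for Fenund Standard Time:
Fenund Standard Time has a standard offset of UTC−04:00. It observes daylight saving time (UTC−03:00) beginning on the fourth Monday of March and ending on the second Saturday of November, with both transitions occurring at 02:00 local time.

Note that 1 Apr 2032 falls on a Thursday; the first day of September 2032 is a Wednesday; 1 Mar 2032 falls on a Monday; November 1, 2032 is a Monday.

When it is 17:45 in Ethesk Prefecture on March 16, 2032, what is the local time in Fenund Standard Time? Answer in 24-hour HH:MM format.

09:45

1 April 2032 is a Thursday, so Saturdays fall on 3, 10, 17, 24; the last is April 24.
1 September 2032 is a Wednesday, so the first Friday is September 3 and the second is September 10.
March 16, 2032 does not fall between 24 April and 10 September, so daylight saving is not in effect and Ethesk Prefecture is at UTC+04:00.
17:45 Ethesk Prefecture − 4h = 13:45 UTC.
1 March 2032 is a Monday, so the first Monday is March 1 and the fourth is March 22.
1 November 2032 is a Monday, so the first Saturday is November 6 and the second is November 13.
At the standard offset (UTC−04:00), 13:45 UTC − 4h = 09:45 Fenund Standard Time standard time.
Daylight saving runs 22 March – 13 November; the standard-time date in Fenund Standard Time, March 16, 2032, is outside that window, so Fenund Standard Time is on standard time at UTC−04:00.
13:45 UTC − 4h = 09:45 Fenund Standard Time.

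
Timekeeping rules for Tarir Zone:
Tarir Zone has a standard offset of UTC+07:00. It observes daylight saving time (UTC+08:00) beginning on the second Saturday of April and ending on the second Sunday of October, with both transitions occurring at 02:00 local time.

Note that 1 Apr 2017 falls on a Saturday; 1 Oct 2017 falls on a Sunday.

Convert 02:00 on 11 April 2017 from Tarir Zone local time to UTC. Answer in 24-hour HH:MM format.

18:00

1 April 2017 is a Saturday, so the first Saturday is April 1 and the second is April 8.
1 October 2017 is a Sunday, so the first Sunday is October 1 and the second is October 8.
11 April 2017 lies within the daylight-saving period (8 April – 8 October), so Tarir Zone is on daylight time, UTC+08:00.
02:00 local − 8h = 18:00 UTC (rolling into the previous day, 10 April 2017).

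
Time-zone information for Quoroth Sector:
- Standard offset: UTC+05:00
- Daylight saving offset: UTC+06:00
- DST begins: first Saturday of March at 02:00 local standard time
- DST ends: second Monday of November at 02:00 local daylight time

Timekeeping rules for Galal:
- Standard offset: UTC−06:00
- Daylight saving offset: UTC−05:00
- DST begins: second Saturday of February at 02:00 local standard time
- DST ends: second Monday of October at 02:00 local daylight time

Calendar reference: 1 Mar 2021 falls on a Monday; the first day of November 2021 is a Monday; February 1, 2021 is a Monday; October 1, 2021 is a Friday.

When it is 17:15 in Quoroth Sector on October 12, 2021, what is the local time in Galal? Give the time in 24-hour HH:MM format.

1 March 2021 is a Monday, so the first Saturday is March 6.
1 November 2021 is a Monday, so the first Monday is November 1 and the second is November 8.
October 12, 2021 lies within the daylight-saving period (6 March – 8 November), so Quoroth Sector is on daylight time, UTC+06:00.
17:15 Quoroth Sector − 6h = 11:15 UTC.
1 February 2021 is a Monday, so the first Saturday is February 6 and the second is February 13.
1 October 2021 is a Friday, so the first Monday is October 4 and the second is October 11.
At the standard offset (UTC−06:00), 11:15 UTC − 6h = 05:15 Galal standard time.
Daylight saving runs 13 February – 11 October; the standard-time date in Galal, October 12, 2021, is outside that window, so Galal is on standard time at UTC−06:00.
11:15 UTC − 6h = 05:15 Galal.

05:15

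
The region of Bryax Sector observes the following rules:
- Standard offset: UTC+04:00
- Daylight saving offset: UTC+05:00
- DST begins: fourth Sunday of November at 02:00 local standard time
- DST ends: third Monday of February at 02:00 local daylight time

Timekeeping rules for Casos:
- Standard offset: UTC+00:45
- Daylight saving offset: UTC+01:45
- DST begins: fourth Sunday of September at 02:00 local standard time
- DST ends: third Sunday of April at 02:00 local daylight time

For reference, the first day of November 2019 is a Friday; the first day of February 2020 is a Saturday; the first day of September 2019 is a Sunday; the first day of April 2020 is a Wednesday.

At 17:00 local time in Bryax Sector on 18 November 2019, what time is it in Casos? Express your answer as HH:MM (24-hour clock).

14:45

1 November 2019 is a Friday, so the first Sunday is November 3 and the fourth is November 24.
1 February 2020 is a Saturday, so the first Monday is February 3 and the third is February 17.
18 November 2019 is outside the daylight-saving period (24 November 2019 – 17 February 2020), so Bryax Sector is on standard time, UTC+04:00.
17:00 Bryax Sector − 4h = 13:00 UTC.
1 September 2019 is a Sunday, so the first Sunday is September 1 and the fourth is September 22.
1 April 2020 is a Wednesday, so the first Sunday is April 5 and the third is April 19.
At the standard offset (UTC+00:45), 13:00 UTC + 0h45m = 13:45 Casos standard time.
The standard-time date in Casos, 18 November 2019, falls between 22 September 2019 and 19 April 2020, so daylight saving is in effect and Casos is at UTC+01:45.
13:00 UTC + 1h45m = 14:45 Casos.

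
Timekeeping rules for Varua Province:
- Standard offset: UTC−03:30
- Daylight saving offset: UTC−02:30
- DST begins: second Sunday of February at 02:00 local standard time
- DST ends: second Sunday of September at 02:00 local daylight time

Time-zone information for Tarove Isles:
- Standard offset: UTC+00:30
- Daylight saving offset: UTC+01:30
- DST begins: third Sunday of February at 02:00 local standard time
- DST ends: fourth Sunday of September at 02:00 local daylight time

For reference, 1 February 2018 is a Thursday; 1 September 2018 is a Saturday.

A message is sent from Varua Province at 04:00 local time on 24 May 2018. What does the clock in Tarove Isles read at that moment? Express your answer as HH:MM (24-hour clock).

08:00

1 February 2018 is a Thursday, so the first Sunday is February 4 and the second is February 11.
1 September 2018 is a Saturday, so the first Sunday is September 2 and the second is September 9.
24 May 2018 falls between 11 February and 9 September, so daylight saving is in effect and Varua Province is at UTC−02:30.
04:00 Varua Province + 2h30m = 06:30 UTC.
1 February 2018 is a Thursday, so the first Sunday is February 4 and the third is February 18.
1 September 2018 is a Saturday, so the first Sunday is September 2 and the fourth is September 23.
At the standard offset (UTC+00:30), 06:30 UTC + 0h30m = 07:00 Tarove Isles standard time.
Daylight saving runs 18 February – 23 September; the standard-time date in Tarove Isles, 24 May 2018, is inside that window, so Tarove Isles is at UTC+01:30.
06:30 UTC + 1h30m = 08:00 Tarove Isles.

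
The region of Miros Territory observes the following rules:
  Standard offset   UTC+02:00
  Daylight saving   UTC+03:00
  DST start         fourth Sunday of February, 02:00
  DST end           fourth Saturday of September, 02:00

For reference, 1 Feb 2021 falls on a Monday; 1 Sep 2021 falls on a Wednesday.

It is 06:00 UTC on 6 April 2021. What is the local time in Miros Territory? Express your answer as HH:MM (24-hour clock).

09:00

1 February 2021 is a Monday, so the first Sunday is February 7 and the fourth is February 28.
1 September 2021 is a Wednesday, so the first Saturday is September 4 and the fourth is September 25.
At the standard offset (UTC+02:00), 06:00 UTC + 2h = 08:00 Miros Territory standard time.
The standard-time date in Miros Territory, 6 April 2021, falls between 28 February and 25 September, so daylight saving is in effect and Miros Territory is at UTC+03:00.
06:00 UTC + 3h = 09:00 local.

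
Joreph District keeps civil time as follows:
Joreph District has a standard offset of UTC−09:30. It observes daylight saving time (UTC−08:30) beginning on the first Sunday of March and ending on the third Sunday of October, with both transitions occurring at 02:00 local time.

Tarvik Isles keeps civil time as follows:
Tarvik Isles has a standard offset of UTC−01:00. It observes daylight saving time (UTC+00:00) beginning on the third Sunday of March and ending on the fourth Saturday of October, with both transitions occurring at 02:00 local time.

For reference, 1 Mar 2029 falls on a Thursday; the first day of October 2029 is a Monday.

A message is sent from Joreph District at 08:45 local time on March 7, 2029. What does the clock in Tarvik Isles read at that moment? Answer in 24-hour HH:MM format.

16:15

1 March 2029 is a Thursday, so the first Sunday is March 4.
1 October 2029 is a Monday, so the first Sunday is October 7 and the third is October 21.
March 7, 2029 lies within the daylight-saving period (4 March – 21 October), so Joreph District is on daylight time, UTC−08:30.
08:45 Joreph District + 8h30m = 17:15 UTC.
1 March 2029 is a Thursday, so the first Sunday is March 4 and the third is March 18.
1 October 2029 is a Monday, so the first Saturday is October 6 and the fourth is October 27.
At the standard offset (UTC−01:00), 17:15 UTC − 1h = 16:15 Tarvik Isles standard time.
Daylight saving runs 18 March – 27 October; the standard-time date in Tarvik Isles, March 7, 2029, is outside that window, so Tarvik Isles is on standard time at UTC−01:00.
17:15 UTC − 1h = 16:15 Tarvik Isles.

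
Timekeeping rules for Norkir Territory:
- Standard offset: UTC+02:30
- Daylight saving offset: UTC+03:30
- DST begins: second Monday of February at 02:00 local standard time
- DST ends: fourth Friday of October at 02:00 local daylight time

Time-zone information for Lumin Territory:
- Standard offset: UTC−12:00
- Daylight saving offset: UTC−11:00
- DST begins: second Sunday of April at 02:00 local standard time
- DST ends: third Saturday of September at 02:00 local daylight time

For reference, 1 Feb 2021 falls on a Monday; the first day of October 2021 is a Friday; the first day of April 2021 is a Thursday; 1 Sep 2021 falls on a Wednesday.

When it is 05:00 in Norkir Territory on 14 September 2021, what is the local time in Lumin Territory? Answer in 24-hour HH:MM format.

14:30

1 February 2021 is a Monday, so the first Monday is February 1 and the second is February 8.
1 October 2021 is a Friday, so the first Friday is October 1 and the fourth is October 22.
14 September 2021 lies within the daylight-saving period (8 February – 22 October), so Norkir Territory is on daylight time, UTC+03:30.
05:00 Norkir Territory − 3h30m = 01:30 UTC.
1 April 2021 is a Thursday, so the first Sunday is April 4 and the second is April 11.
1 September 2021 is a Wednesday, so the first Saturday is September 4 and the third is September 18.
At the standard offset (UTC−12:00), 01:30 UTC − 12h = 13:30 Lumin Territory standard time (rolling into the previous day, 13 September 2021).
The standard-time date in Lumin Territory, 13 September 2021, falls between 11 April and 18 September, so daylight saving is in effect and Lumin Territory is at UTC−11:00.
01:30 UTC − 11h = 14:30 Lumin Territory (rolling into the previous day, 13 September 2021).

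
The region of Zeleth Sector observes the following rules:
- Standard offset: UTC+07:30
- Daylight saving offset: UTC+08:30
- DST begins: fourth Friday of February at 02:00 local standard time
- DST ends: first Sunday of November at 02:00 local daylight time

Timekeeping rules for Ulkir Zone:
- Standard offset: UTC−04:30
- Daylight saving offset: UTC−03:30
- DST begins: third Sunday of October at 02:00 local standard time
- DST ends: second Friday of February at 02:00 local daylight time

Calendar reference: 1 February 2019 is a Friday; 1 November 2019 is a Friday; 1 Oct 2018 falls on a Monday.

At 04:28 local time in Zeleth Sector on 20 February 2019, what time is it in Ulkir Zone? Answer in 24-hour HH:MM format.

1 February 2019 is a Friday, so the first Friday is February 1 and the fourth is February 22.
1 November 2019 is a Friday, so the first Sunday is November 3.
20 February 2019 does not fall between 22 February and 3 November, so daylight saving is not in effect and Zeleth Sector is at UTC+07:30.
04:28 Zeleth Sector − 7h30m = 20:58 UTC (rolling into the previous day, 19 February 2019).
1 October 2018 is a Monday, so the first Sunday is October 7 and the third is October 21.
1 February 2019 is a Friday, so the first Friday is February 1 and the second is February 8.
At the standard offset (UTC−04:30), 20:58 UTC − 4h30m = 16:28 Ulkir Zone standard time.
Daylight saving runs 21 October 2018 – 8 February 2019; the standard-time date in Ulkir Zone, 19 February 2019, is outside that window, so Ulkir Zone is on standard time at UTC−04:30.
20:58 UTC − 4h30m = 16:28 Ulkir Zone.

16:28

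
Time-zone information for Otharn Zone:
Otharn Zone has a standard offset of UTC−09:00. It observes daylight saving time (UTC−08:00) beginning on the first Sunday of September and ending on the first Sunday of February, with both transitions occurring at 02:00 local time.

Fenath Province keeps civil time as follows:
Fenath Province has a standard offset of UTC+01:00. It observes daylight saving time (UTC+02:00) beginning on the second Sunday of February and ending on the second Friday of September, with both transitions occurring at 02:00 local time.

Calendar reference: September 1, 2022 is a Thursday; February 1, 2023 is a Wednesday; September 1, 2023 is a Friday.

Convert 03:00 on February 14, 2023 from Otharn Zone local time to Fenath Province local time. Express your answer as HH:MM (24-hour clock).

1 September 2022 is a Thursday, so the first Sunday is September 4.
1 February 2023 is a Wednesday, so the first Sunday is February 5.
Daylight saving runs 4 September 2022 – 5 February 2023; February 14, 2023 is outside that window, so Otharn Zone is on standard time at UTC−09:00.
03:00 Otharn Zone + 9h = 12:00 UTC.
1 February 2023 is a Wednesday, so the first Sunday is February 5 and the second is February 12.
1 September 2023 is a Friday, so the first Friday is September 1 and the second is September 8.
At the standard offset (UTC+01:00), 12:00 UTC + 1h = 13:00 Fenath Province standard time.
The standard-time date in Fenath Province, February 14, 2023, lies within the daylight-saving period (12 February – 8 September), so Fenath Province is on daylight time, UTC+02:00.
12:00 UTC + 2h = 14:00 Fenath Province.

14:00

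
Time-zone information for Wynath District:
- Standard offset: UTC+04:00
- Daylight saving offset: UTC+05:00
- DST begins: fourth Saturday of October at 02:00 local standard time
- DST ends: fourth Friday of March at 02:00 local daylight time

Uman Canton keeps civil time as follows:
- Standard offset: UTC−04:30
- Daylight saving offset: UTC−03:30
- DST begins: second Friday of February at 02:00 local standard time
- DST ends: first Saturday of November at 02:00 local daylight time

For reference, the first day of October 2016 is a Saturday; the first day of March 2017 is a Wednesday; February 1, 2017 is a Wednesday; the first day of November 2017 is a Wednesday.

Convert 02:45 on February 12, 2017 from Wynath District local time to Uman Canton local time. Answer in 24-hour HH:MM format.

1 October 2016 is a Saturday, so the first Saturday is October 1 and the fourth is October 22.
1 March 2017 is a Wednesday, so the first Friday is March 3 and the fourth is March 24.
February 12, 2017 lies within the daylight-saving period (22 October 2016 – 24 March 2017), so Wynath District is on daylight time, UTC+05:00.
02:45 Wynath District − 5h = 21:45 UTC (rolling into the previous day, 11 February 2017).
1 February 2017 is a Wednesday, so the first Friday is February 3 and the second is February 10.
1 November 2017 is a Wednesday, so the first Saturday is November 4.
At the standard offset (UTC−04:30), 21:45 UTC − 4h30m = 17:15 Uman Canton standard time.
The standard-time date in Uman Canton, February 11, 2017, lies within the daylight-saving period (10 February – 4 November), so Uman Canton is on daylight time, UTC−03:30.
21:45 UTC − 3h30m = 18:15 Uman Canton.

18:15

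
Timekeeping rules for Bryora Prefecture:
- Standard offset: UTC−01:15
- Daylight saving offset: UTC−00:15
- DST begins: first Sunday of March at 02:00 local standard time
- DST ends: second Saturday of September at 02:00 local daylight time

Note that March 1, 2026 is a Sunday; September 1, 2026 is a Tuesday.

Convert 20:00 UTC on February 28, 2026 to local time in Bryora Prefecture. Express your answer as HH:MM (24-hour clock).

18:45

1 March 2026 is a Sunday, so the first Sunday is March 1.
1 September 2026 is a Tuesday, so the first Saturday is September 5 and the second is September 12.
At the standard offset (UTC−01:15), 20:00 UTC − 1h15m = 18:45 Bryora Prefecture standard time.
The standard-time date in Bryora Prefecture, February 28, 2026, is outside the daylight-saving period (1 March – 12 September), so Bryora Prefecture is on standard time, UTC−01:15.
20:00 UTC − 1h15m = 18:45 local.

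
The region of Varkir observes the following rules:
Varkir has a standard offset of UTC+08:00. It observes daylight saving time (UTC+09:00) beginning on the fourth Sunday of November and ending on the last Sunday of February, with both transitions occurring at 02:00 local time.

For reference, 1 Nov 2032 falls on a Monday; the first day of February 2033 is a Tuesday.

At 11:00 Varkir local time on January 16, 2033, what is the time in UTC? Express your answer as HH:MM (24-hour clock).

1 November 2032 is a Monday, so the first Sunday is November 7 and the fourth is November 28.
1 February 2033 is a Tuesday, so Sundays fall on 6, 13, 20, 27; the last is February 27.
January 16, 2033 falls between 28 November 2032 and 27 February 2033, so daylight saving is in effect and Varkir is at UTC+09:00.
11:00 local − 9h = 02:00 UTC.

02:00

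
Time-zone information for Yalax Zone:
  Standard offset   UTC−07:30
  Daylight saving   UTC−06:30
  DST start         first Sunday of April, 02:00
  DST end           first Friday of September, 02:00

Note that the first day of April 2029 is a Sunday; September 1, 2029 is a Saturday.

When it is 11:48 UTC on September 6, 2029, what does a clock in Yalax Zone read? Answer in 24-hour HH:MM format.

05:18

1 April 2029 is a Sunday, so the first Sunday is April 1.
1 September 2029 is a Saturday, so the first Friday is September 7.
At the standard offset (UTC−07:30), 11:48 UTC − 7h30m = 04:18 Yalax Zone standard time.
The standard-time date in Yalax Zone, September 6, 2029, falls between 1 April and 7 September, so daylight saving is in effect and Yalax Zone is at UTC−06:30.
11:48 UTC − 6h30m = 05:18 local.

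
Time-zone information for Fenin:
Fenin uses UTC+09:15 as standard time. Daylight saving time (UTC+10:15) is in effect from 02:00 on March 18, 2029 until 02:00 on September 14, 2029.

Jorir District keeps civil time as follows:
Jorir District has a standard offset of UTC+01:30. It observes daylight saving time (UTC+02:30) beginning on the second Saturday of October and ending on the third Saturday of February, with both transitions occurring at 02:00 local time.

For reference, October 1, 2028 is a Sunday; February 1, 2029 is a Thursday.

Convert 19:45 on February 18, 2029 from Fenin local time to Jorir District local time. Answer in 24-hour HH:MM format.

February 18, 2029 is outside the daylight-saving period (18 March – 14 September), so Fenin is on standard time, UTC+09:15.
19:45 Fenin − 9h15m = 10:30 UTC.
1 October 2028 is a Sunday, so the first Saturday is October 7 and the second is October 14.
1 February 2029 is a Thursday, so the first Saturday is February 3 and the third is February 17.
At the standard offset (UTC+01:30), 10:30 UTC + 1h30m = 12:00 Jorir District standard time.
The standard-time date in Jorir District, February 18, 2029, does not fall between 14 October 2028 and 17 February 2029, so daylight saving is not in effect and Jorir District is at UTC+01:30.
10:30 UTC + 1h30m = 12:00 Jorir District.

12:00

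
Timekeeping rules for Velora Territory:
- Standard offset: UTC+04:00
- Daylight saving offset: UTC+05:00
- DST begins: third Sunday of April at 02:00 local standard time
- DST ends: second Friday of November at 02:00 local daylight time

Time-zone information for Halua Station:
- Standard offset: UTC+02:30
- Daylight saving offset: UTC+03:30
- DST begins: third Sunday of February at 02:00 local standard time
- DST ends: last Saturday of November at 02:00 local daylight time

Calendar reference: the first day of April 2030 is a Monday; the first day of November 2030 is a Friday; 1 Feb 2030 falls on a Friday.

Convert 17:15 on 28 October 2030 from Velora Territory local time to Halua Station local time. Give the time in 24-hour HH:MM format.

1 April 2030 is a Monday, so the first Sunday is April 7 and the third is April 21.
1 November 2030 is a Friday, so the first Friday is November 1 and the second is November 8.
28 October 2030 falls between 21 April and 8 November, so daylight saving is in effect and Velora Territory is at UTC+05:00.
17:15 Velora Territory − 5h = 12:15 UTC.
1 February 2030 is a Friday, so the first Sunday is February 3 and the third is February 17.
1 November 2030 is a Friday, so Saturdays fall on 2, 9, 16, 23, 30; the last is November 30.
At the standard offset (UTC+02:30), 12:15 UTC + 2h30m = 14:45 Halua Station standard time.
The standard-time date in Halua Station, 28 October 2030, lies within the daylight-saving period (17 February – 30 November), so Halua Station is on daylight time, UTC+03:30.
12:15 UTC + 3h30m = 15:45 Halua Station.

15:45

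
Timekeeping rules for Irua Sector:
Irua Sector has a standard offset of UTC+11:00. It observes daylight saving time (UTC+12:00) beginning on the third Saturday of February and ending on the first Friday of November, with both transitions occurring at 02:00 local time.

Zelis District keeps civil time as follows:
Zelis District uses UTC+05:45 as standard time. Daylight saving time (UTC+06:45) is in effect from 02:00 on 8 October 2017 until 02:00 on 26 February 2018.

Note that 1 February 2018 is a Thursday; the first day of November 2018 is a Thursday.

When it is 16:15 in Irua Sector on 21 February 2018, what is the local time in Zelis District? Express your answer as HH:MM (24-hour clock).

11:00

1 February 2018 is a Thursday, so the first Saturday is February 3 and the third is February 17.
1 November 2018 is a Thursday, so the first Friday is November 2.
Daylight saving runs 17 February – 2 November; 21 February 2018 is inside that window, so Irua Sector is at UTC+12:00.
16:15 Irua Sector − 12h = 04:15 UTC.
At the standard offset (UTC+05:45), 04:15 UTC + 5h45m = 10:00 Zelis District standard time.
Daylight saving runs 8 October 2017 – 26 February 2018; the standard-time date in Zelis District, 21 February 2018, is inside that window, so Zelis District is at UTC+06:45.
04:15 UTC + 6h45m = 11:00 Zelis District.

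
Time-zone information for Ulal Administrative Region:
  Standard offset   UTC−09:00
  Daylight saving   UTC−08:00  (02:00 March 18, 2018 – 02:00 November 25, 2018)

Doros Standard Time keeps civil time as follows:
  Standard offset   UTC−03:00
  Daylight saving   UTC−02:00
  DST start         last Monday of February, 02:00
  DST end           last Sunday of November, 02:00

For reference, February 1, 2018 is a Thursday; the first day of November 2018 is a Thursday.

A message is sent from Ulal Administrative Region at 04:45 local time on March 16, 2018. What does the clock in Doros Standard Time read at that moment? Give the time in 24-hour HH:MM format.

11:45

Daylight saving runs 18 March – 25 November; March 16, 2018 is outside that window, so Ulal Administrative Region is on standard time at UTC−09:00.
04:45 Ulal Administrative Region + 9h = 13:45 UTC.
1 February 2018 is a Thursday, so Mondays fall on 5, 12, 19, 26; the last is February 26.
1 November 2018 is a Thursday, so Sundays fall on 4, 11, 18, 25; the last is November 25.
At the standard offset (UTC−03:00), 13:45 UTC − 3h = 10:45 Doros Standard Time standard time.
Daylight saving runs 26 February – 25 November; the standard-time date in Doros Standard Time, March 16, 2018, is inside that window, so Doros Standard Time is at UTC−02:00.
13:45 UTC − 2h = 11:45 Doros Standard Time.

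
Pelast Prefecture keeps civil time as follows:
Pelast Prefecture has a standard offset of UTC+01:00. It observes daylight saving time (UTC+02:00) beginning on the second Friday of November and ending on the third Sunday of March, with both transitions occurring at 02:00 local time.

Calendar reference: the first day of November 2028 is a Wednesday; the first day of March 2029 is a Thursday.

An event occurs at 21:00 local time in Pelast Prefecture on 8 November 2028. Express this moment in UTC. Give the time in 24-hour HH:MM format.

20:00

1 November 2028 is a Wednesday, so the first Friday is November 3 and the second is November 10.
1 March 2029 is a Thursday, so the first Sunday is March 4 and the third is March 18.
Daylight saving runs 10 November 2028 – 18 March 2029; 8 November 2028 is outside that window, so Pelast Prefecture is on standard time at UTC+01:00.
21:00 local − 1h = 20:00 UTC.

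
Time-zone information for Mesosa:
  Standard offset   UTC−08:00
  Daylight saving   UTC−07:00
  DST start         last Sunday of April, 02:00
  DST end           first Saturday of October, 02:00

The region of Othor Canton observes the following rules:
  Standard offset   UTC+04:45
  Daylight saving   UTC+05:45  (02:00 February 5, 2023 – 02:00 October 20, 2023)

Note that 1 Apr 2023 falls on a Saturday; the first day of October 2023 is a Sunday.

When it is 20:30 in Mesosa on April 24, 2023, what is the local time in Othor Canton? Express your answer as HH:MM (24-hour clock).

10:15

1 April 2023 is a Saturday, so Sundays fall on 2, 9, 16, 23, 30; the last is April 30.
1 October 2023 is a Sunday, so the first Saturday is October 7.
Daylight saving runs 30 April – 7 October; April 24, 2023 is outside that window, so Mesosa is on standard time at UTC−08:00.
20:30 Mesosa + 8h = 04:30 UTC (rolling into the next day, 25 April 2023).
At the standard offset (UTC+04:45), 04:30 UTC + 4h45m = 09:15 Othor Canton standard time.
Daylight saving runs 5 February – 20 October; the standard-time date in Othor Canton, April 25, 2023, is inside that window, so Othor Canton is at UTC+05:45.
04:30 UTC + 5h45m = 10:15 Othor Canton.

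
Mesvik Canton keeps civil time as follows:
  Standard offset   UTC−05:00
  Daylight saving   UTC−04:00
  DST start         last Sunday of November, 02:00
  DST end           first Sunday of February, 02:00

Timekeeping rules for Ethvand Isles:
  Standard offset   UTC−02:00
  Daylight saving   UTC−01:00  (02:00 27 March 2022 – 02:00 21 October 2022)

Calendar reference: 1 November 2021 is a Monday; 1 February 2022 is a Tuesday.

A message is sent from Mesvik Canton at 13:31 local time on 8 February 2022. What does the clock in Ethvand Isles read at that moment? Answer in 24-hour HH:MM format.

16:31

1 November 2021 is a Monday, so Sundays fall on 7, 14, 21, 28; the last is November 28.
1 February 2022 is a Tuesday, so the first Sunday is February 6.
Daylight saving runs 28 November 2021 – 6 February 2022; 8 February 2022 is outside that window, so Mesvik Canton is on standard time at UTC−05:00.
13:31 Mesvik Canton + 5h = 18:31 UTC.
At the standard offset (UTC−02:00), 18:31 UTC − 2h = 16:31 Ethvand Isles standard time.
Daylight saving runs 27 March – 21 October; the standard-time date in Ethvand Isles, 8 February 2022, is outside that window, so Ethvand Isles is on standard time at UTC−02:00.
18:31 UTC − 2h = 16:31 Ethvand Isles.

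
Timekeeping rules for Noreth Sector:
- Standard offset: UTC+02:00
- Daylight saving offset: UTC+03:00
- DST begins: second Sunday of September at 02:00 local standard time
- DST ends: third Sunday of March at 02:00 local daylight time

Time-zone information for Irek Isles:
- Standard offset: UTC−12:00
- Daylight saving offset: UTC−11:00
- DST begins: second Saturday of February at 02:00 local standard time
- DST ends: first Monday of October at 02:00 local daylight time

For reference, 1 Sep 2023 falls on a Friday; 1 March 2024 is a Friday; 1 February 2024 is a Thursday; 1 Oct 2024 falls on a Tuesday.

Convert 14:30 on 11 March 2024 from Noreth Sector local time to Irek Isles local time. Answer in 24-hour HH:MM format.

00:30

1 September 2023 is a Friday, so the first Sunday is September 3 and the second is September 10.
1 March 2024 is a Friday, so the first Sunday is March 3 and the third is March 17.
11 March 2024 falls between 10 September 2023 and 17 March 2024, so daylight saving is in effect and Noreth Sector is at UTC+03:00.
14:30 Noreth Sector − 3h = 11:30 UTC.
1 February 2024 is a Thursday, so the first Saturday is February 3 and the second is February 10.
1 October 2024 is a Tuesday, so the first Monday is October 7.
At the standard offset (UTC−12:00), 11:30 UTC − 12h = 23:30 Irek Isles standard time (rolling into the previous day, 10 March 2024).
The standard-time date in Irek Isles, 10 March 2024, falls between 10 February and 7 October, so daylight saving is in effect and Irek Isles is at UTC−11:00.
11:30 UTC − 11h = 00:30 Irek Isles.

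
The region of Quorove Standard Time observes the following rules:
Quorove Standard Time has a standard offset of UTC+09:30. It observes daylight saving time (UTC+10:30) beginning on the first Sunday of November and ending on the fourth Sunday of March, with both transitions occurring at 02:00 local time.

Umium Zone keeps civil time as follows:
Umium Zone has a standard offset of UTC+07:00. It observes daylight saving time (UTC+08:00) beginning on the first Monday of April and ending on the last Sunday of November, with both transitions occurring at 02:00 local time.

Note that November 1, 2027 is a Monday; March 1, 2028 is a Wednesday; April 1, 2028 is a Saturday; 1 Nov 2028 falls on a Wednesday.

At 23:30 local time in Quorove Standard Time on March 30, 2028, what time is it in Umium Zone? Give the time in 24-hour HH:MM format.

1 November 2027 is a Monday, so the first Sunday is November 7.
1 March 2028 is a Wednesday, so the first Sunday is March 5 and the fourth is March 26.
March 30, 2028 does not fall between 7 November 2027 and 26 March 2028, so daylight saving is not in effect and Quorove Standard Time is at UTC+09:30.
23:30 Quorove Standard Time − 9h30m = 14:00 UTC.
1 April 2028 is a Saturday, so the first Monday is April 3.
1 November 2028 is a Wednesday, so Sundays fall on 5, 12, 19, 26; the last is November 26.
At the standard offset (UTC+07:00), 14:00 UTC + 7h = 21:00 Umium Zone standard time.
The standard-time date in Umium Zone, March 30, 2028, is outside the daylight-saving period (3 April – 26 November), so Umium Zone is on standard time, UTC+07:00.
14:00 UTC + 7h = 21:00 Umium Zone.

21:00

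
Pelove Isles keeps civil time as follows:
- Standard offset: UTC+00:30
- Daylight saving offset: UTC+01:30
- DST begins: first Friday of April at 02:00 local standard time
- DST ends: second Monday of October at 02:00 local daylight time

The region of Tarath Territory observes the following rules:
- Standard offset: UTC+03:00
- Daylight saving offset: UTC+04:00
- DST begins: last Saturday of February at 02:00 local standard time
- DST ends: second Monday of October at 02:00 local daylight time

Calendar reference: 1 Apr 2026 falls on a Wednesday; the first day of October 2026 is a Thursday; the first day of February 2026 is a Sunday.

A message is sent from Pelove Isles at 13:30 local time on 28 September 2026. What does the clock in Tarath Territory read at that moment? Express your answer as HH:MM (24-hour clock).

1 April 2026 is a Wednesday, so the first Friday is April 3.
1 October 2026 is a Thursday, so the first Monday is October 5 and the second is October 12.
28 September 2026 lies within the daylight-saving period (3 April – 12 October), so Pelove Isles is on daylight time, UTC+01:30.
13:30 Pelove Isles − 1h30m = 12:00 UTC.
1 February 2026 is a Sunday, so Saturdays fall on 7, 14, 21, 28; the last is February 28.
1 October 2026 is a Thursday, so the first Monday is October 5 and the second is October 12.
At the standard offset (UTC+03:00), 12:00 UTC + 3h = 15:00 Tarath Territory standard time.
Daylight saving runs 28 February – 12 October; the standard-time date in Tarath Territory, 28 September 2026, is inside that window, so Tarath Territory is at UTC+04:00.
12:00 UTC + 4h = 16:00 Tarath Territory.

16:00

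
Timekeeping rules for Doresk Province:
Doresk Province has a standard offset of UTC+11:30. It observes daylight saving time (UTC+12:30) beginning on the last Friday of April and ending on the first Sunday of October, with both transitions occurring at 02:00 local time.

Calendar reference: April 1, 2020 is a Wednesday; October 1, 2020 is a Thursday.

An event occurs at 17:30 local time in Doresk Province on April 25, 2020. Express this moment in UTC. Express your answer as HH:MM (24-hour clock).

05:00

1 April 2020 is a Wednesday, so Fridays fall on 3, 10, 17, 24; the last is April 24.
1 October 2020 is a Thursday, so the first Sunday is October 4.
Daylight saving runs 24 April – 4 October; April 25, 2020 is inside that window, so Doresk Province is at UTC+12:30.
17:30 local − 12h30m = 05:00 UTC.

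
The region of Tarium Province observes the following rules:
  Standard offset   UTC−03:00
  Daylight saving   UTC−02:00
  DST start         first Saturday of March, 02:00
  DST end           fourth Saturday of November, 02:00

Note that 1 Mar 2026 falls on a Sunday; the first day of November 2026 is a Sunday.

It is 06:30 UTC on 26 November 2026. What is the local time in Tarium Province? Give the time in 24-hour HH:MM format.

1 March 2026 is a Sunday, so the first Saturday is March 7.
1 November 2026 is a Sunday, so the first Saturday is November 7 and the fourth is November 28.
At the standard offset (UTC−03:00), 06:30 UTC − 3h = 03:30 Tarium Province standard time.
The standard-time date in Tarium Province, 26 November 2026, falls between 7 March and 28 November, so daylight saving is in effect and Tarium Province is at UTC−02:00.
06:30 UTC − 2h = 04:30 local.

04:30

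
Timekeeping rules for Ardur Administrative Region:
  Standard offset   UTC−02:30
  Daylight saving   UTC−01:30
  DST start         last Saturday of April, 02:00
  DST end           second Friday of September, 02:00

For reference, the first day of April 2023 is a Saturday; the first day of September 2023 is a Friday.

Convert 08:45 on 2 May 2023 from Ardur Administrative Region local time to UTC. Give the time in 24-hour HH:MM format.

10:15

1 April 2023 is a Saturday, so Saturdays fall on 1, 8, 15, 22, 29; the last is April 29.
1 September 2023 is a Friday, so the first Friday is September 1 and the second is September 8.
2 May 2023 lies within the daylight-saving period (29 April – 8 September), so Ardur Administrative Region is on daylight time, UTC−01:30.
08:45 local + 1h30m = 10:15 UTC.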